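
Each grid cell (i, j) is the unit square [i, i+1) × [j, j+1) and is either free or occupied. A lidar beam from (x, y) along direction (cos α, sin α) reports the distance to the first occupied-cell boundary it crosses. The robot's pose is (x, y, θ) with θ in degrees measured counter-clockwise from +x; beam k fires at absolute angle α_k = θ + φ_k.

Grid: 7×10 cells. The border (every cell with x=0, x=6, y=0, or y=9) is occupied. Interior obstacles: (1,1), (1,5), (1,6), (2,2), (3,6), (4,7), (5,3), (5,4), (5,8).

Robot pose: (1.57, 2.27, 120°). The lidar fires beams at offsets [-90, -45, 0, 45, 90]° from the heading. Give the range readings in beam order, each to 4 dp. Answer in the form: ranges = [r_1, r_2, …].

beam 1: φ=-90°, α=30°
  direction (0.8660, 0.5000); cell (1,2); t to first gridline: x 0.4965, y 1.4600 (then +1.1547 / +2.0000)
    (2,2) via x @ 0.4965  # hit
  → r_1 = 0.4965
beam 2: φ=-45°, α=75°
  direction (0.2588, 0.9659); cell (1,2); t to first gridline: x 1.6614, y 0.7558 (then +3.8637 / +1.0353)
    (1,3) via y @ 0.7558
    (2,3) via x @ 1.6614
    (2,4) via y @ 1.7910
    (2,5) via y @ 2.8263
    (2,6) via y @ 3.8616
    (2,7) via y @ 4.8969
    (3,7) via x @ 5.5251
    (3,8) via y @ 5.9321
    (3,9) via y @ 6.9674  # hit
  → r_2 = 6.9674
beam 3: φ=0°, α=120°
  direction (-0.5000, 0.8660); cell (1,2); t to first gridline: x 1.1400, y 0.8429 (then +2.0000 / +1.1547)
    (1,3) via y @ 0.8429
    (0,3) via x @ 1.1400  # hit
  → r_3 = 1.1400
beam 4: φ=45°, α=165°
  direction (-0.9659, 0.2588); cell (1,2); t to first gridline: x 0.5901, y 2.8205 (then +1.0353 / +3.8637)
    (0,2) via x @ 0.5901  # hit
  → r_4 = 0.5901
beam 5: φ=90°, α=210°
  direction (-0.8660, -0.5000); cell (1,2); t to first gridline: x 0.6582, y 0.5400 (then +1.1547 / +2.0000)
    (1,1) via y @ 0.5400  # hit
  → r_5 = 0.5400

ranges = [0.4965, 6.9674, 1.1400, 0.5901, 0.5400]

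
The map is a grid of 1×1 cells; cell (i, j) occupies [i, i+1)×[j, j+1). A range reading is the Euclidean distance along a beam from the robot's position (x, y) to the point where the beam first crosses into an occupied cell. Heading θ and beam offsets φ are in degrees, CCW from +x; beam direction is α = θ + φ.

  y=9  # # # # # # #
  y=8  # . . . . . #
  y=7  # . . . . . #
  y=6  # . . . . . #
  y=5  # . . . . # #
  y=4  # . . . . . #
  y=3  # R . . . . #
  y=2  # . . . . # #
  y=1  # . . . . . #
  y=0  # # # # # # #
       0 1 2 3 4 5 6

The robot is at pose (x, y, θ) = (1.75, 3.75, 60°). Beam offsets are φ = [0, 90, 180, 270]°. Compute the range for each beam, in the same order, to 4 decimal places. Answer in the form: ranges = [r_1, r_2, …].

beam 1: φ=0°, α=60°
  dir = (cos 60°, sin 60°) = (0.5000, 0.8660); from cell (1,3)
  next x-line at t=0.5000, next y-line at t=0.2887; Δt_x=2.0000, Δt_y=1.1547
    y: enter (1,4) at t=0.2887
    x: enter (2,4) at t=0.5000
    y: enter (2,5) at t=1.4434
    x: enter (3,5) at t=2.5000
    y: enter (3,6) at t=2.5981
    y: enter (3,7) at t=3.7528
    x: enter (4,7) at t=4.5000
    y: enter (4,8) at t=4.9075
    y: enter (4,9) at t=6.0622 ← occupied
  → r_1 = 6.0622
beam 2: φ=90°, α=150°
  dir = (cos 150°, sin 150°) = (-0.8660, 0.5000); from cell (1,3)
  next x-line at t=0.8660, next y-line at t=0.5000; Δt_x=1.1547, Δt_y=2.0000
    y: enter (1,4) at t=0.5000
    x: enter (0,4) at t=0.8660 ← occupied
  → r_2 = 0.8660
beam 3: φ=180°, α=240°
  dir = (cos 240°, sin 240°) = (-0.5000, -0.8660); from cell (1,3)
  next x-line at t=1.5000, next y-line at t=0.8660; Δt_x=2.0000, Δt_y=1.1547
    y: enter (1,2) at t=0.8660
    x: enter (0,2) at t=1.5000 ← occupied
  → r_3 = 1.5000
beam 4: φ=270°, α=330°
  dir = (cos 330°, sin 330°) = (0.8660, -0.5000); from cell (1,3)
  next x-line at t=0.2887, next y-line at t=1.5000; Δt_x=1.1547, Δt_y=2.0000
    x: enter (2,3) at t=0.2887
    x: enter (3,3) at t=1.4434
    y: enter (3,2) at t=1.5000
    x: enter (4,2) at t=2.5981
    y: enter (4,1) at t=3.5000
    x: enter (5,1) at t=3.7528
    x: enter (6,1) at t=4.9075 ← occupied
  → r_4 = 4.9075

ranges = [6.0622, 0.8660, 1.5000, 4.9075]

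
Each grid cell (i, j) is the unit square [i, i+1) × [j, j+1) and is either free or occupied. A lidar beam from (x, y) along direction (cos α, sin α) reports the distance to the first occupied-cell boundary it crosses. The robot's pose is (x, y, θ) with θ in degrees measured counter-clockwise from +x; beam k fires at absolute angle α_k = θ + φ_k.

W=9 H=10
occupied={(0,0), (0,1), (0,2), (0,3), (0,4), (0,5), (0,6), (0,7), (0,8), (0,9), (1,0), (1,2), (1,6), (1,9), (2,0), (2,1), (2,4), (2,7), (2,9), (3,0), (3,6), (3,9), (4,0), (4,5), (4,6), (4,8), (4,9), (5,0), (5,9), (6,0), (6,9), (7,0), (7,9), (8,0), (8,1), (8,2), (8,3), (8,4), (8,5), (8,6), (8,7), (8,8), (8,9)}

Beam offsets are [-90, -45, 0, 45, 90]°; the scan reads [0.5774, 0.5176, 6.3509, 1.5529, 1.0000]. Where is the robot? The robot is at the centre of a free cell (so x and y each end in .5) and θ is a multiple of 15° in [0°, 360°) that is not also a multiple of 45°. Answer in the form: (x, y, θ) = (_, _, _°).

(x, y, θ) = (2.5, 5.5, 330°)

The pose lattice has 47·16 = 752 candidates. Test each by forward raycasting.
  (6.5, 4.5, 240°): beam 1 = 1.7321 ≠ 0.5774 ✗
  (5.5, 5.5, 120°): beam 1 = 2.8868 ≠ 0.5774 ✗
  (2.5, 2.5, 165°): beam 1 = 1.5529 ≠ 0.5774 ✗
  (2.5, 6.5, 105°): beam 1 = 0.5176 ≠ 0.5774 ✗
  (3.5, 3.5, 165°): beam 1 = 1.9319 ≠ 0.5774 ✗
  …
  (2.5, 5.5, 330°): r_1=0.5774, r_2=0.5176, r_3=6.3509, r_4=1.5529, r_5=1.0000 — all match ✓
No second candidate reproduces the full scan.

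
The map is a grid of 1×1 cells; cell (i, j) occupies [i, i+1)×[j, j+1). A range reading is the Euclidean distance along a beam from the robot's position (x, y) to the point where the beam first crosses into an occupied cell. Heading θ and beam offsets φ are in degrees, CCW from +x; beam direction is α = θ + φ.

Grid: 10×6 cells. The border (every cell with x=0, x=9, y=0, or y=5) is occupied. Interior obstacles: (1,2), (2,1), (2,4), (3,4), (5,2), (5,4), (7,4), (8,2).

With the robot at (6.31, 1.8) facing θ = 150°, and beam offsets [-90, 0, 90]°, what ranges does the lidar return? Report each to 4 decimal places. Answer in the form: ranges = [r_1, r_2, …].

beam 1: φ=-90°, α=60°
  dir = (cos 60°, sin 60°) = (0.5000, 0.8660); from cell (6,1)
  next x-line at t=1.3800, next y-line at t=0.2309; Δt_x=2.0000, Δt_y=1.1547
    y: enter (6,2) at t=0.2309
    x: enter (7,2) at t=1.3800
    y: enter (7,3) at t=1.3856
    y: enter (7,4) at t=2.5403 ← occupied
  → r_1 = 2.5403
beam 2: φ=0°, α=150°
  dir = (cos 150°, sin 150°) = (-0.8660, 0.5000); from cell (6,1)
  next x-line at t=0.3580, next y-line at t=0.4000; Δt_x=1.1547, Δt_y=2.0000
    x: enter (5,1) at t=0.3580
    y: enter (5,2) at t=0.4000 ← occupied
  → r_2 = 0.4000
beam 3: φ=90°, α=240°
  dir = (cos 240°, sin 240°) = (-0.5000, -0.8660); from cell (6,1)
  next x-line at t=0.6200, next y-line at t=0.9238; Δt_x=2.0000, Δt_y=1.1547
    x: enter (5,1) at t=0.6200
    y: enter (5,0) at t=0.9238 ← occupied
  → r_3 = 0.9238

ranges = [2.5403, 0.4000, 0.9238]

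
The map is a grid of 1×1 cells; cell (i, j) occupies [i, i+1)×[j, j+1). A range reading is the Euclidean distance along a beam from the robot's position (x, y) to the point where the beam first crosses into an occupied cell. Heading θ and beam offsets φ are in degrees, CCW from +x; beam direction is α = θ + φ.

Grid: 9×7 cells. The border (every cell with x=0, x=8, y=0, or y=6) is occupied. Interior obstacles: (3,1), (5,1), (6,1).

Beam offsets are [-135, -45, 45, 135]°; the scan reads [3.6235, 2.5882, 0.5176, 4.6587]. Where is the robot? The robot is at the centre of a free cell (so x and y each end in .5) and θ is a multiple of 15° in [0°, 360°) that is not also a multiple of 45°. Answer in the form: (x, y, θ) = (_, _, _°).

Enumerate (i+0.5, j+0.5, θ) over the 32 free cells and 16 admissible headings. For each, cast all 4 beams and compare to the given ranges.
  (5.5, 2.5, 330°): beam 1 = 1.9319 ≠ 3.6235 ✗
  (7.5, 5.5, 105°): beam 1 = 0.5774 ≠ 3.6235 ✗
  (2.5, 3.5, 345°): beam 1 = 1.7321 ≠ 3.6235 ✗
  (4.5, 2.5, 240°): beam 2 = 3.6235 ≠ 2.5882 ✗
  (3.5, 2.5, 345°): beam 1 = 2.8868 ≠ 3.6235 ✗
  …
  (3.5, 2.5, 240°): r_1=3.6235, r_2=2.5882, r_3=0.5176, r_4=4.6587 — all match ✓
Unique over the lattice → pose = (3.5, 2.5, 240°).

(x, y, θ) = (3.5, 2.5, 240°)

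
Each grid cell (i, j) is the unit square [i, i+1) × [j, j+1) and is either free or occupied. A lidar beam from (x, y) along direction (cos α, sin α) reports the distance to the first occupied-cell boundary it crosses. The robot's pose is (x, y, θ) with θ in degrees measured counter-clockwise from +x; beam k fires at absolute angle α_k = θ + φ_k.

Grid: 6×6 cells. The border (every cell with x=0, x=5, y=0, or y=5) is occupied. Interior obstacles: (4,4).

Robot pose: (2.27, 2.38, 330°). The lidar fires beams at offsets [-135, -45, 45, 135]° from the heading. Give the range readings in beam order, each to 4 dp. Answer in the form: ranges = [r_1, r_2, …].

ranges = [1.3148, 1.4287, 2.8263, 2.7124]

beam 1: φ=-135°, α=195°
  d=(-0.9659,-0.2588)  start (2,2)  tX=0.2795 tY=1.4682  stride 1/|dx|=1.0353 1/|dy|=3.8637
    cross x-line → (1,2), t=0.2795
    cross x-line → (0,2), t=1.3148 (wall)
  → r_1 = 1.3148
beam 2: φ=-45°, α=285°
  d=(0.2588,-0.9659)  start (2,2)  tX=2.8205 tY=0.3934  stride 1/|dx|=3.8637 1/|dy|=1.0353
    cross y-line → (2,1), t=0.3934
    cross y-line → (2,0), t=1.4287 (wall)
  → r_2 = 1.4287
beam 3: φ=45°, α=15°
  d=(0.9659,0.2588)  start (2,2)  tX=0.7558 tY=2.3955  stride 1/|dx|=1.0353 1/|dy|=3.8637
    cross x-line → (3,2), t=0.7558
    cross x-line → (4,2), t=1.7910
    cross y-line → (4,3), t=2.3955
    cross x-line → (5,3), t=2.8263 (wall)
  → r_3 = 2.8263
beam 4: φ=135°, α=105°
  d=(-0.2588,0.9659)  start (2,2)  tX=1.0432 tY=0.6419  stride 1/|dx|=3.8637 1/|dy|=1.0353
    cross y-line → (2,3), t=0.6419
    cross x-line → (1,3), t=1.0432
    cross y-line → (1,4), t=1.6771
    cross y-line → (1,5), t=2.7124 (wall)
  → r_4 = 2.7124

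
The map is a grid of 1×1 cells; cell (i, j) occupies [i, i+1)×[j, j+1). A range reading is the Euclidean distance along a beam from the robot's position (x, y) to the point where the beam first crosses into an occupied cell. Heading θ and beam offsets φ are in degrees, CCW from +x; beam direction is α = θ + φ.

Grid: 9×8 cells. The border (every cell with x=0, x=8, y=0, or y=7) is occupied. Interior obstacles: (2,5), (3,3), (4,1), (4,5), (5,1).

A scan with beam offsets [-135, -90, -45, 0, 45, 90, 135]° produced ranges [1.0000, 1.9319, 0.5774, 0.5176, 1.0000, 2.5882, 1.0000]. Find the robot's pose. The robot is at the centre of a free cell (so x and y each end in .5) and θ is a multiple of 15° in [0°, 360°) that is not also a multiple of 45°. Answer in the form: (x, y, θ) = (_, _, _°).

(x, y, θ) = (3.5, 6.5, 105°)

Candidates: 37 free-cell centres × 16 headings = 592 poses. Raycast each; keep the one whose scan matches to 4 dp.
  (4.5, 2.5, 105°): beam 2 = 3.6235 ≠ 1.9319 ✗
  (7.5, 6.5, 300°): beam 1 = 1.9319 ≠ 1.0000 ✗
  (5.5, 6.5, 285°): beam 2 = 2.5882 ≠ 1.9319 ✗
  (1.5, 4.5, 15°): beam 2 = 3.6235 ≠ 1.9319 ✗
  …
  (3.5, 6.5, 105°): r_1=1.0000, r_2=1.9319, r_3=0.5774, r_4=0.5176, r_5=1.0000, r_6=2.5882, r_7=1.0000 — all match ✓
Unique over the lattice → pose = (3.5, 6.5, 105°).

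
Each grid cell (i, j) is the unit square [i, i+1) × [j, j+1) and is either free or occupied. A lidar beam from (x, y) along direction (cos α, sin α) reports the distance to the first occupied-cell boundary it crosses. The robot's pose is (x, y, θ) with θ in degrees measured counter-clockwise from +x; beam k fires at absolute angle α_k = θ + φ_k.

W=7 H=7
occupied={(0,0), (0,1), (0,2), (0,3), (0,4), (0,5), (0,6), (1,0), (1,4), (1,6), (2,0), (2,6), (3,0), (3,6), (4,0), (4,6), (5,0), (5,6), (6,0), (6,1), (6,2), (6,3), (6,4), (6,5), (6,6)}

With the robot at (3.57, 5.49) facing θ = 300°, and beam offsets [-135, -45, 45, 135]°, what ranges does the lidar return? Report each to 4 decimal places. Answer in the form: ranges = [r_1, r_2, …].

ranges = [1.9705, 4.6484, 2.5157, 0.5280]

beam 1: φ=-135°, α=165°
  cosα=-0.9659 sinα=0.2588 | (3,5) | tMaxX 0.5901 tMaxY 1.9705 | tΔX 1.0353 tΔY 3.8637
    t=0.5901 [x] (2,5)
    t=1.6254 [x] (1,5)
    t=1.9705 [y] (1,6) — stop
  → r_1 = 1.9705
beam 2: φ=-45°, α=255°
  cosα=-0.2588 sinα=-0.9659 | (3,5) | tMaxX 2.2023 tMaxY 0.5073 | tΔX 3.8637 tΔY 1.0353
    t=0.5073 [y] (3,4)
    t=1.5426 [y] (3,3)
    t=2.2023 [x] (2,3)
    t=2.5778 [y] (2,2)
    t=3.6131 [y] (2,1)
    t=4.6484 [y] (2,0) — stop
  → r_2 = 4.6484
beam 3: φ=45°, α=345°
  cosα=0.9659 sinα=-0.2588 | (3,5) | tMaxX 0.4452 tMaxY 1.8932 | tΔX 1.0353 tΔY 3.8637
    t=0.4452 [x] (4,5)
    t=1.4804 [x] (5,5)
    t=1.8932 [y] (5,4)
    t=2.5157 [x] (6,4) — stop
  → r_3 = 2.5157
beam 4: φ=135°, α=75°
  cosα=0.2588 sinα=0.9659 | (3,5) | tMaxX 1.6614 tMaxY 0.5280 | tΔX 3.8637 tΔY 1.0353
    t=0.5280 [y] (3,6) — stop
  → r_4 = 0.5280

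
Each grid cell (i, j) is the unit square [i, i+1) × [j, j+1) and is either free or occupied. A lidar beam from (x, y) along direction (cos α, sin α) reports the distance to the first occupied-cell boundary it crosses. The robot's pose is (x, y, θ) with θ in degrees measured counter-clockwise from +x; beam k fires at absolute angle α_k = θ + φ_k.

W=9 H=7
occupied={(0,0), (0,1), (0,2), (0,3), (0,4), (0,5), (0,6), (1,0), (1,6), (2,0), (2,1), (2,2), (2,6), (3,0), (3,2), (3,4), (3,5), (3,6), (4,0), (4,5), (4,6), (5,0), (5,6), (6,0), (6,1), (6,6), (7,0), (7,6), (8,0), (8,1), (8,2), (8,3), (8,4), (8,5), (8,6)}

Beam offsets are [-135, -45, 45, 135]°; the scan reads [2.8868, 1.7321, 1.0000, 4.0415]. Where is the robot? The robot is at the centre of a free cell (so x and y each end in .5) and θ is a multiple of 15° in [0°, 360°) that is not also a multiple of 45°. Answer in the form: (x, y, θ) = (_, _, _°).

(x, y, θ) = (5.5, 4.5, 105°)

The pose lattice has 28·16 = 448 candidates. Test each by forward raycasting.
  (3.5, 1.5, 300°): beam 1 = 0.5176 ≠ 2.8868 ✗
  (5.5, 4.5, 345°): beam 1 = 3.0000 ≠ 2.8868 ✗
  (6.5, 4.5, 240°): beam 1 = 1.5529 ≠ 2.8868 ✗
  …
  (5.5, 4.5, 105°): r_1=2.8868, r_2=1.7321, r_3=1.0000, r_4=4.0415 — all match ✓
No second candidate reproduces the full scan.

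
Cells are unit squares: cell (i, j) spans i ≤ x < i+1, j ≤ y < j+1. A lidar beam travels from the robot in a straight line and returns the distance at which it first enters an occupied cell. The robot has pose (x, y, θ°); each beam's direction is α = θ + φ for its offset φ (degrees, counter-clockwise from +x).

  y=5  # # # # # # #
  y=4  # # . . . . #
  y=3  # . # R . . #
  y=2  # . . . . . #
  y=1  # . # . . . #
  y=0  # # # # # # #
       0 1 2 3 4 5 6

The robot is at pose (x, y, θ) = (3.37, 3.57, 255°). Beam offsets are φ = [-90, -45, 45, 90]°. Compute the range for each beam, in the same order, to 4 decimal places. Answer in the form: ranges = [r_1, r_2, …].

beam 1: φ=-90°, α=165°
  dir = (cos 165°, sin 165°) = (-0.9659, 0.2588); from cell (3,3)
  next x-line at t=0.3831, next y-line at t=1.6614; Δt_x=1.0353, Δt_y=3.8637
    x: enter (2,3) at t=0.3831 ← occupied
  → r_1 = 0.3831
beam 2: φ=-45°, α=210°
  dir = (cos 210°, sin 210°) = (-0.8660, -0.5000); from cell (3,3)
  next x-line at t=0.4272, next y-line at t=1.1400; Δt_x=1.1547, Δt_y=2.0000
    x: enter (2,3) at t=0.4272 ← occupied
  → r_2 = 0.4272
beam 3: φ=45°, α=300°
  dir = (cos 300°, sin 300°) = (0.5000, -0.8660); from cell (3,3)
  next x-line at t=1.2600, next y-line at t=0.6582; Δt_x=2.0000, Δt_y=1.1547
    y: enter (3,2) at t=0.6582
    x: enter (4,2) at t=1.2600
    y: enter (4,1) at t=1.8129
    y: enter (4,0) at t=2.9676 ← occupied
  → r_3 = 2.9676
beam 4: φ=90°, α=345°
  dir = (cos 345°, sin 345°) = (0.9659, -0.2588); from cell (3,3)
  next x-line at t=0.6522, next y-line at t=2.2023; Δt_x=1.0353, Δt_y=3.8637
    x: enter (4,3) at t=0.6522
    x: enter (5,3) at t=1.6875
    y: enter (5,2) at t=2.2023
    x: enter (6,2) at t=2.7228 ← occupied
  → r_4 = 2.7228

ranges = [0.3831, 0.4272, 2.9676, 2.7228]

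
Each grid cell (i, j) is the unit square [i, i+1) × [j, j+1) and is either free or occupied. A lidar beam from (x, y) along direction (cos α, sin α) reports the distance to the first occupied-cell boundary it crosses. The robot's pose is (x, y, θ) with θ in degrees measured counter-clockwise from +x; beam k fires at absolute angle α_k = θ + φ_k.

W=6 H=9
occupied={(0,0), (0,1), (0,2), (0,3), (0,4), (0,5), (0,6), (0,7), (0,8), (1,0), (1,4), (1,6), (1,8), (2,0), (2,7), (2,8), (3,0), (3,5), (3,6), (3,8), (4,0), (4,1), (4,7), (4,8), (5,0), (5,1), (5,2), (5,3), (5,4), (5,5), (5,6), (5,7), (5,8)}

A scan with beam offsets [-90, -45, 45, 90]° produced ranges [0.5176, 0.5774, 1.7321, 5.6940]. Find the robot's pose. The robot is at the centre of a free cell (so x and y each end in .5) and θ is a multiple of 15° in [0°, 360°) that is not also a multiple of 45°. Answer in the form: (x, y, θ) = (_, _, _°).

Enumerate (i+0.5, j+0.5, θ) over the 21 free cells and 16 admissible headings. For each, cast all 4 beams and compare to the given ranges.
  (1.5, 2.5, 300°): beam 1 = 0.5774 ≠ 0.5176 ✗
  (1.5, 5.5, 15°): beam 2 = 4.0415 ≠ 0.5774 ✗
  (4.5, 5.5, 105°): beam 2 = 1.0000 ≠ 0.5774 ✗
  (4.5, 2.5, 75°): beam 3 = 2.8868 ≠ 1.7321 ✗
  …
  (2.5, 6.5, 195°): r_1=0.5176, r_2=0.5774, r_3=1.7321, r_4=5.6940 — all match ✓
No second candidate reproduces the full scan.

(x, y, θ) = (2.5, 6.5, 195°)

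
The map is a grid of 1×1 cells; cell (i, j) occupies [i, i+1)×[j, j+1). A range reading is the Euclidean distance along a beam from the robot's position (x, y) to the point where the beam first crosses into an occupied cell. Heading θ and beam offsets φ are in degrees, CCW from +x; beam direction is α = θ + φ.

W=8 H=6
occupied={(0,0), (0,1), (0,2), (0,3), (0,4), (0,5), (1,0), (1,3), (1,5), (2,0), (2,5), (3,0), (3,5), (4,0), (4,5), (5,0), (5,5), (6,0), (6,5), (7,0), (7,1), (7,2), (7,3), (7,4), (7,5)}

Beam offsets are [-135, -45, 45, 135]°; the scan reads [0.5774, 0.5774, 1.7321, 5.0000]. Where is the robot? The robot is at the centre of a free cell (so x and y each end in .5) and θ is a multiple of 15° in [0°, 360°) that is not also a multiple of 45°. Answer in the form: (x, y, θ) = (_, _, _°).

(x, y, θ) = (1.5, 2.5, 255°)

Enumerate (i+0.5, j+0.5, θ) over the 23 free cells and 16 admissible headings. For each, cast all 4 beams and compare to the given ranges.
  (6.5, 3.5, 75°): beam 1 = 1.0000 ≠ 0.5774 ✗
  (4.5, 4.5, 300°): beam 1 = 1.9319 ≠ 0.5774 ✗
  (2.5, 4.5, 285°): beam 1 = 1.0000 ≠ 0.5774 ✗
  (2.5, 4.5, 30°): beam 1 = 3.6235 ≠ 0.5774 ✗
  …
  (1.5, 2.5, 255°): r_1=0.5774, r_2=0.5774, r_3=1.7321, r_4=5.0000 — all match ✓
No second candidate reproduces the full scan.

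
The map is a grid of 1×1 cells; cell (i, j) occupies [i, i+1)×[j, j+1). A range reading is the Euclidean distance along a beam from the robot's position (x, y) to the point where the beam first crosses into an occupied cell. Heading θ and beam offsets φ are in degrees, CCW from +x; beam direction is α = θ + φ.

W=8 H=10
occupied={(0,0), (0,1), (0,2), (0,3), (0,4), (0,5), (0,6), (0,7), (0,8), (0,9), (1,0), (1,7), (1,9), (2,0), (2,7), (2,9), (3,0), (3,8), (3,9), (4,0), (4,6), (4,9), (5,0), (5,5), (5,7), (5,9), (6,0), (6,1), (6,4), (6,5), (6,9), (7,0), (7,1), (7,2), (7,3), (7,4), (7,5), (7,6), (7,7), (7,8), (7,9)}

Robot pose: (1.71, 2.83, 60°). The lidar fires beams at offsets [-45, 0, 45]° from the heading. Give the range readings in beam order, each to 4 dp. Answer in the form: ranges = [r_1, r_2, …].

ranges = [4.5205, 4.5800, 2.7432]

beam 1: φ=-45°, α=15°
  cosα=0.9659 sinα=0.2588 | (1,2) | tMaxX 0.3002 tMaxY 0.6568 | tΔX 1.0353 tΔY 3.8637
    t=0.3002 [x] (2,2)
    t=0.6568 [y] (2,3)
    t=1.3355 [x] (3,3)
    t=2.3708 [x] (4,3)
    t=3.4061 [x] (5,3)
    t=4.4413 [x] (6,3)
    t=4.5205 [y] (6,4) — stop
  → r_1 = 4.5205
beam 2: φ=0°, α=60°
  cosα=0.5000 sinα=0.8660 | (1,2) | tMaxX 0.5800 tMaxY 0.1963 | tΔX 2.0000 tΔY 1.1547
    t=0.1963 [y] (1,3)
    t=0.5800 [x] (2,3)
    t=1.3510 [y] (2,4)
    t=2.5057 [y] (2,5)
    t=2.5800 [x] (3,5)
    t=3.6604 [y] (3,6)
    t=4.5800 [x] (4,6) — stop
  → r_2 = 4.5800
beam 3: φ=45°, α=105°
  cosα=-0.2588 sinα=0.9659 | (1,2) | tMaxX 2.7432 tMaxY 0.1760 | tΔX 3.8637 tΔY 1.0353
    t=0.1760 [y] (1,3)
    t=1.2113 [y] (1,4)
    t=2.2465 [y] (1,5)
    t=2.7432 [x] (0,5) — stop
  → r_3 = 2.7432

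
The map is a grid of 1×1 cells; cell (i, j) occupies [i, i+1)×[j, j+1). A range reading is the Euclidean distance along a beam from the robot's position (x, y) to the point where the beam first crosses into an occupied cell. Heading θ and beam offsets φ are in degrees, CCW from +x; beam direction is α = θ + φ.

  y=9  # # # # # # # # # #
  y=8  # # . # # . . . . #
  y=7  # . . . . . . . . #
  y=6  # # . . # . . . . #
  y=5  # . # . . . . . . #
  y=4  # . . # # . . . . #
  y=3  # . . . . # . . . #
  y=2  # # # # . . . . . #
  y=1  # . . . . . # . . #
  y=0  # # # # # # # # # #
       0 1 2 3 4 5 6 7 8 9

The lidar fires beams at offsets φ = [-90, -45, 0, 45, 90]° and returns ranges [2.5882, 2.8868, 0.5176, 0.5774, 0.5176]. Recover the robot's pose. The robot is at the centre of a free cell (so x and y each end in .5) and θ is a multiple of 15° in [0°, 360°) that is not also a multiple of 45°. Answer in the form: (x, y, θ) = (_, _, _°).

(x, y, θ) = (4.5, 3.5, 345°)

The pose lattice has 51·16 = 816 candidates. Test each by forward raycasting.
  (2.5, 6.5, 330°): beam 1 = 0.5774 ≠ 2.5882 ✗
  (1.5, 1.5, 285°): beam 1 = 0.5176 ≠ 2.5882 ✗
  (3.5, 7.5, 150°): beam 1 = 0.5774 ≠ 2.5882 ✗
  (5.5, 2.5, 345°): beam 1 = 1.5529 ≠ 2.5882 ✗
  …
  (4.5, 3.5, 345°): r_1=2.5882, r_2=2.8868, r_3=0.5176, r_4=0.5774, r_5=0.5176 — all match ✓
Only this pose fits every beam.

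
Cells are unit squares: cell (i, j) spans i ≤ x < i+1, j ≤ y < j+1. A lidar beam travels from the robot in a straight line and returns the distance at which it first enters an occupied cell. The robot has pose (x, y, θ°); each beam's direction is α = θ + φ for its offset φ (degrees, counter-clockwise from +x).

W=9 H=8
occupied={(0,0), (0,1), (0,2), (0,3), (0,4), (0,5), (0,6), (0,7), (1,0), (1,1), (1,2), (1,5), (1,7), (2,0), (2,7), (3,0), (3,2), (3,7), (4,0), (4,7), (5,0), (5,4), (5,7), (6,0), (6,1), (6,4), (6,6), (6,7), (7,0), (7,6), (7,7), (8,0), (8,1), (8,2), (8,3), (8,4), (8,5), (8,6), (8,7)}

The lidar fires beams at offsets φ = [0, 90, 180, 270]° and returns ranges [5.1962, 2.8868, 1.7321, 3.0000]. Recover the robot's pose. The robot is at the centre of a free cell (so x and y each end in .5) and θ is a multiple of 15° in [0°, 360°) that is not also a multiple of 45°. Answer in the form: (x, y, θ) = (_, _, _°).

(x, y, θ) = (3.5, 4.5, 330°)

Candidates: 33 free-cell centres × 16 headings = 528 poses. Raycast each; keep the one whose scan matches to 4 dp.
  (5.5, 1.5, 60°): beam 1 = 2.8868 ≠ 5.1962 ✗
  (3.5, 5.5, 120°): beam 1 = 1.7321 ≠ 5.1962 ✗
  (2.5, 6.5, 345°): beam 1 = 5.6940 ≠ 5.1962 ✗
  …
  (3.5, 4.5, 330°): r_1=5.1962, r_2=2.8868, r_3=1.7321, r_4=3.0000 — all match ✓
Only this pose fits every beam.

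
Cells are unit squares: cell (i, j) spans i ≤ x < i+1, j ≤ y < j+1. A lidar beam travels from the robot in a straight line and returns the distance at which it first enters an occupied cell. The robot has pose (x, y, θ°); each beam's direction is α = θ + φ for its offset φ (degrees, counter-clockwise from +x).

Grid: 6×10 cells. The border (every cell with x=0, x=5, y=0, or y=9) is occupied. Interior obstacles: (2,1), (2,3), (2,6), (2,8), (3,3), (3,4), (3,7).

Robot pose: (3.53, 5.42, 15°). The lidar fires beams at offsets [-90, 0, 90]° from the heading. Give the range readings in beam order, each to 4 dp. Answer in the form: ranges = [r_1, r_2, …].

beam 1: φ=-90°, α=285°
  d=(0.2588,-0.9659)  start (3,5)  tX=1.8159 tY=0.4348  stride 1/|dx|=3.8637 1/|dy|=1.0353
    cross y-line → (3,4), t=0.4348 (wall)
  → r_1 = 0.4348
beam 2: φ=0°, α=15°
  d=(0.9659,0.2588)  start (3,5)  tX=0.4866 tY=2.2409  stride 1/|dx|=1.0353 1/|dy|=3.8637
    cross x-line → (4,5), t=0.4866
    cross x-line → (5,5), t=1.5219 (wall)
  → r_2 = 1.5219
beam 3: φ=90°, α=105°
  d=(-0.2588,0.9659)  start (3,5)  tX=2.0478 tY=0.6005  stride 1/|dx|=3.8637 1/|dy|=1.0353
    cross y-line → (3,6), t=0.6005
    cross y-line → (3,7), t=1.6357 (wall)
  → r_3 = 1.6357

ranges = [0.4348, 1.5219, 1.6357]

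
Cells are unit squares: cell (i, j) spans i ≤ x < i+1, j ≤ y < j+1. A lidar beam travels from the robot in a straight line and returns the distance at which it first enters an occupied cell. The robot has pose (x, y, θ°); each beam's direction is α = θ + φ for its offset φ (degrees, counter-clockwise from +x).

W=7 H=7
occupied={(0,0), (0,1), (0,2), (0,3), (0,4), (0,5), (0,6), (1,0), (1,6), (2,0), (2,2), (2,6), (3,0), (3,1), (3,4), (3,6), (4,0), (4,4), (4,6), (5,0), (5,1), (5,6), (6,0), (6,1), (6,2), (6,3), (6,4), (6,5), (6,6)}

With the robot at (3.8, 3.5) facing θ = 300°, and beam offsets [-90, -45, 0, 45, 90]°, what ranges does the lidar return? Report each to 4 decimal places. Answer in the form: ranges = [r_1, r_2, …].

ranges = [1.0000, 1.5529, 2.4000, 2.2776, 1.0000]

beam 1: φ=-90°, α=210°
  direction (-0.8660, -0.5000); cell (3,3); t to first gridline: x 0.9238, y 1.0000 (then +1.1547 / +2.0000)
    (2,3) via x @ 0.9238
    (2,2) via y @ 1.0000  # hit
  → r_1 = 1.0000
beam 2: φ=-45°, α=255°
  direction (-0.2588, -0.9659); cell (3,3); t to first gridline: x 3.0910, y 0.5176 (then +3.8637 / +1.0353)
    (3,2) via y @ 0.5176
    (3,1) via y @ 1.5529  # hit
  → r_2 = 1.5529
beam 3: φ=0°, α=300°
  direction (0.5000, -0.8660); cell (3,3); t to first gridline: x 0.4000, y 0.5774 (then +2.0000 / +1.1547)
    (4,3) via x @ 0.4000
    (4,2) via y @ 0.5774
    (4,1) via y @ 1.7321
    (5,1) via x @ 2.4000  # hit
  → r_3 = 2.4000
beam 4: φ=45°, α=345°
  direction (0.9659, -0.2588); cell (3,3); t to first gridline: x 0.2071, y 1.9319 (then +1.0353 / +3.8637)
    (4,3) via x @ 0.2071
    (5,3) via x @ 1.2423
    (5,2) via y @ 1.9319
    (6,2) via x @ 2.2776  # hit
  → r_4 = 2.2776
beam 5: φ=90°, α=30°
  direction (0.8660, 0.5000); cell (3,3); t to first gridline: x 0.2309, y 1.0000 (then +1.1547 / +2.0000)
    (4,3) via x @ 0.2309
    (4,4) via y @ 1.0000  # hit
  → r_5 = 1.0000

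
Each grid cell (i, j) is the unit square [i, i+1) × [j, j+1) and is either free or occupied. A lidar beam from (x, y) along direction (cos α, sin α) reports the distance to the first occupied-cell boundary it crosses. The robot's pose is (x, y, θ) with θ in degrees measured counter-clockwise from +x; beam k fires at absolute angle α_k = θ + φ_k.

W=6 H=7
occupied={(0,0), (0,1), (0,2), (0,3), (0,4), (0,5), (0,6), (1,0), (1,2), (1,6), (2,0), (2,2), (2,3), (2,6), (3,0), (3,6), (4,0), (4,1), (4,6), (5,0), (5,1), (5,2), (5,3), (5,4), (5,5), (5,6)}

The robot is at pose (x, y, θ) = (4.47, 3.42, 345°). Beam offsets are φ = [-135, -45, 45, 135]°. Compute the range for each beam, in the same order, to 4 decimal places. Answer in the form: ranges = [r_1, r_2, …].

beam 1: φ=-135°, α=210°
  cosα=-0.8660 sinα=-0.5000 | (4,3) | tMaxX 0.5427 tMaxY 0.8400 | tΔX 1.1547 tΔY 2.0000
    t=0.5427 [x] (3,3)
    t=0.8400 [y] (3,2)
    t=1.6974 [x] (2,2) — stop
  → r_1 = 1.6974
beam 2: φ=-45°, α=300°
  cosα=0.5000 sinα=-0.8660 | (4,3) | tMaxX 1.0600 tMaxY 0.4850 | tΔX 2.0000 tΔY 1.1547
    t=0.4850 [y] (4,2)
    t=1.0600 [x] (5,2) — stop
  → r_2 = 1.0600
beam 3: φ=45°, α=30°
  cosα=0.8660 sinα=0.5000 | (4,3) | tMaxX 0.6120 tMaxY 1.1600 | tΔX 1.1547 tΔY 2.0000
    t=0.6120 [x] (5,3) — stop
  → r_3 = 0.6120
beam 4: φ=135°, α=120°
  cosα=-0.5000 sinα=0.8660 | (4,3) | tMaxX 0.9400 tMaxY 0.6697 | tΔX 2.0000 tΔY 1.1547
    t=0.6697 [y] (4,4)
    t=0.9400 [x] (3,4)
    t=1.8244 [y] (3,5)
    t=2.9400 [x] (2,5)
    t=2.9791 [y] (2,6) — stop
  → r_4 = 2.9791

ranges = [1.6974, 1.0600, 0.6120, 2.9791]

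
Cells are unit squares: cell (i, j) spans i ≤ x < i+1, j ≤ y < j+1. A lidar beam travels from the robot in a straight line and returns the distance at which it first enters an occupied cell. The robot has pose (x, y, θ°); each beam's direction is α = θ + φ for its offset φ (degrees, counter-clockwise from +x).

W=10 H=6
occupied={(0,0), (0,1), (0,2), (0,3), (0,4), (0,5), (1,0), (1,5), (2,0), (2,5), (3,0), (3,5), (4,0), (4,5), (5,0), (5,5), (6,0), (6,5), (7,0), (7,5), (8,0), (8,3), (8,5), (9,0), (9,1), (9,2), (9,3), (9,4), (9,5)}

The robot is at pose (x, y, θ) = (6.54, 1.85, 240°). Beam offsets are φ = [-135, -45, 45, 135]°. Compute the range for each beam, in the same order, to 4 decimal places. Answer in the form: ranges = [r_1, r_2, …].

beam 1: φ=-135°, α=105°
  d=(-0.2588,0.9659)  start (6,1)  tX=2.0864 tY=0.1553  stride 1/|dx|=3.8637 1/|dy|=1.0353
    cross y-line → (6,2), t=0.1553
    cross y-line → (6,3), t=1.1906
    cross x-line → (5,3), t=2.0864
    cross y-line → (5,4), t=2.2258
    cross y-line → (5,5), t=3.2611 (wall)
  → r_1 = 3.2611
beam 2: φ=-45°, α=195°
  d=(-0.9659,-0.2588)  start (6,1)  tX=0.5590 tY=3.2841  stride 1/|dx|=1.0353 1/|dy|=3.8637
    cross x-line → (5,1), t=0.5590
    cross x-line → (4,1), t=1.5943
    cross x-line → (3,1), t=2.6296
    cross y-line → (3,0), t=3.2841 (wall)
  → r_2 = 3.2841
beam 3: φ=45°, α=285°
  d=(0.2588,-0.9659)  start (6,1)  tX=1.7773 tY=0.8800  stride 1/|dx|=3.8637 1/|dy|=1.0353
    cross y-line → (6,0), t=0.8800 (wall)
  → r_3 = 0.8800
beam 4: φ=135°, α=15°
  d=(0.9659,0.2588)  start (6,1)  tX=0.4762 tY=0.5796  stride 1/|dx|=1.0353 1/|dy|=3.8637
    cross x-line → (7,1), t=0.4762
    cross y-line → (7,2), t=0.5796
    cross x-line → (8,2), t=1.5115
    cross x-line → (9,2), t=2.5468 (wall)
  → r_4 = 2.5468

ranges = [3.2611, 3.2841, 0.8800, 2.5468]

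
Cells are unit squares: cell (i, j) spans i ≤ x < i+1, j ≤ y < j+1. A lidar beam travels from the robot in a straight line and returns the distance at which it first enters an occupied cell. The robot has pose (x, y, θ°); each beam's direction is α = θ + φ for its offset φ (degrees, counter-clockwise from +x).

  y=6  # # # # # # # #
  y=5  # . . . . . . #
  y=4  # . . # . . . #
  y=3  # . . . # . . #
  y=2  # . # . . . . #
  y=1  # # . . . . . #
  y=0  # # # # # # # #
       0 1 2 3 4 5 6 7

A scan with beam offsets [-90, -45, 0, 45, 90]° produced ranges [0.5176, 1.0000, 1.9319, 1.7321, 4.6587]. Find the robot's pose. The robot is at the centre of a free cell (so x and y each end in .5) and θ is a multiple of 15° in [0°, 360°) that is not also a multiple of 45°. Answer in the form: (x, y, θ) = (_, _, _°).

Enumerate (i+0.5, j+0.5, θ) over the 26 free cells and 16 admissible headings. For each, cast all 5 beams and compare to the given ranges.
  (1.5, 5.5, 150°): beam 1 = 0.5774 ≠ 0.5176 ✗
  (1.5, 3.5, 285°): beam 3 = 1.5529 ≠ 1.9319 ✗
  (1.5, 3.5, 165°): beam 1 = 2.5882 ≠ 0.5176 ✗
  (3.5, 5.5, 345°): beam 2 = 0.5774 ≠ 1.0000 ✗
  …
  (5.5, 5.5, 195°): r_1=0.5176, r_2=1.0000, r_3=1.9319, r_4=1.7321, r_5=4.6587 — all match ✓
Only this pose fits every beam.

(x, y, θ) = (5.5, 5.5, 195°)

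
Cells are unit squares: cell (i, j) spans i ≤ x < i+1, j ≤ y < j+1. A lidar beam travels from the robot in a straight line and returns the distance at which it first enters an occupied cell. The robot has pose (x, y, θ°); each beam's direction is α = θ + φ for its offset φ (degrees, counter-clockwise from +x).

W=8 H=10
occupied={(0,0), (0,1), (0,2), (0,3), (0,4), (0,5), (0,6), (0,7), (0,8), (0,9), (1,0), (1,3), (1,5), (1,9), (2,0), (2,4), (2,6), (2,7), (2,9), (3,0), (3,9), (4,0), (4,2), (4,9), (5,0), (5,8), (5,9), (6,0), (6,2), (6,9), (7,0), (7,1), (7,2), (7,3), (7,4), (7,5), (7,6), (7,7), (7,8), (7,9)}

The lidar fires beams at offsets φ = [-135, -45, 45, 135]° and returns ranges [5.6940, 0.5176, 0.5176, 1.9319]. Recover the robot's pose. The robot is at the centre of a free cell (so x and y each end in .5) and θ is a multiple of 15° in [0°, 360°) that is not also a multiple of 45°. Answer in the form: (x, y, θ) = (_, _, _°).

(x, y, θ) = (1.5, 8.5, 120°)

Candidates: 40 free-cell centres × 16 headings = 640 poses. Raycast each; keep the one whose scan matches to 4 dp.
  (3.5, 8.5, 345°): beam 1 = 1.0000 ≠ 5.6940 ✗
  (1.5, 2.5, 195°): beam 1 = 0.5774 ≠ 5.6940 ✗
  (1.5, 4.5, 210°): beam 1 = 0.5176 ≠ 5.6940 ✗
  (6.5, 3.5, 15°): beam 1 = 0.5774 ≠ 5.6940 ✗
  …
  (1.5, 8.5, 120°): r_1=5.6940, r_2=0.5176, r_3=0.5176, r_4=1.9319 — all match ✓
No second candidate reproduces the full scan.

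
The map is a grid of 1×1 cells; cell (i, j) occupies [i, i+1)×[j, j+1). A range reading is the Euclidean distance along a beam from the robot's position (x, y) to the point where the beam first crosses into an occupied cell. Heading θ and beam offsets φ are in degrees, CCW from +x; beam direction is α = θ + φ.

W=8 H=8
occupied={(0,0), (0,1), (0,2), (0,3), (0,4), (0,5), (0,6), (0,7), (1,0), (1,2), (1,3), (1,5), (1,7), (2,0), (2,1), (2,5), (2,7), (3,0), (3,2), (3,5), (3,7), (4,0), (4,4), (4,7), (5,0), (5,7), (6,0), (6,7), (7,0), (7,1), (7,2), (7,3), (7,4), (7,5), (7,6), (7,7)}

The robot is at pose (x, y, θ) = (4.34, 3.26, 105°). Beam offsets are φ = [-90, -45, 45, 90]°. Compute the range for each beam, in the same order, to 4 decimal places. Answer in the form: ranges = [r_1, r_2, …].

beam 1: φ=-90°, α=15°
  dir = (cos 15°, sin 15°) = (0.9659, 0.2588); from cell (4,3)
  next x-line at t=0.6833, next y-line at t=2.8591; Δt_x=1.0353, Δt_y=3.8637
    x: enter (5,3) at t=0.6833
    x: enter (6,3) at t=1.7186
    x: enter (7,3) at t=2.7538 ← occupied
  → r_1 = 2.7538
beam 2: φ=-45°, α=60°
  dir = (cos 60°, sin 60°) = (0.5000, 0.8660); from cell (4,3)
  next x-line at t=1.3200, next y-line at t=0.8545; Δt_x=2.0000, Δt_y=1.1547
    y: enter (4,4) at t=0.8545 ← occupied
  → r_2 = 0.8545
beam 3: φ=45°, α=150°
  dir = (cos 150°, sin 150°) = (-0.8660, 0.5000); from cell (4,3)
  next x-line at t=0.3926, next y-line at t=1.4800; Δt_x=1.1547, Δt_y=2.0000
    x: enter (3,3) at t=0.3926
    y: enter (3,4) at t=1.4800
    x: enter (2,4) at t=1.5473
    x: enter (1,4) at t=2.7020
    y: enter (1,5) at t=3.4800 ← occupied
  → r_3 = 3.4800
beam 4: φ=90°, α=195°
  dir = (cos 195°, sin 195°) = (-0.9659, -0.2588); from cell (4,3)
  next x-line at t=0.3520, next y-line at t=1.0046; Δt_x=1.0353, Δt_y=3.8637
    x: enter (3,3) at t=0.3520
    y: enter (3,2) at t=1.0046 ← occupied
  → r_4 = 1.0046

ranges = [2.7538, 0.8545, 3.4800, 1.0046]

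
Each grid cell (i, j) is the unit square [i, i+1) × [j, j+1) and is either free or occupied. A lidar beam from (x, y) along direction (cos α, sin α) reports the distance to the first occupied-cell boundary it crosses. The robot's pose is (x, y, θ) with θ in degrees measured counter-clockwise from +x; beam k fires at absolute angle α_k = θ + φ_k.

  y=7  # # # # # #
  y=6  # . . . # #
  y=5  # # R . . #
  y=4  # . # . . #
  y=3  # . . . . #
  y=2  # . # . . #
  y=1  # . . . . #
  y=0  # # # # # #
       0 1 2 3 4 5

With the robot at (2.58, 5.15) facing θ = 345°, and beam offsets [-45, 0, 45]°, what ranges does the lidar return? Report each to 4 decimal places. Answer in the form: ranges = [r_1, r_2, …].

ranges = [0.1732, 2.5054, 1.7000]

beam 1: φ=-45°, α=300°
  d=(0.5000,-0.8660)  start (2,5)  tX=0.8400 tY=0.1732  stride 1/|dx|=2.0000 1/|dy|=1.1547
    cross y-line → (2,4), t=0.1732 (wall)
  → r_1 = 0.1732
beam 2: φ=0°, α=345°
  d=(0.9659,-0.2588)  start (2,5)  tX=0.4348 tY=0.5796  stride 1/|dx|=1.0353 1/|dy|=3.8637
    cross x-line → (3,5), t=0.4348
    cross y-line → (3,4), t=0.5796
    cross x-line → (4,4), t=1.4701
    cross x-line → (5,4), t=2.5054 (wall)
  → r_2 = 2.5054
beam 3: φ=45°, α=30°
  d=(0.8660,0.5000)  start (2,5)  tX=0.4850 tY=1.7000  stride 1/|dx|=1.1547 1/|dy|=2.0000
    cross x-line → (3,5), t=0.4850
    cross x-line → (4,5), t=1.6397
    cross y-line → (4,6), t=1.7000 (wall)
  → r_3 = 1.7000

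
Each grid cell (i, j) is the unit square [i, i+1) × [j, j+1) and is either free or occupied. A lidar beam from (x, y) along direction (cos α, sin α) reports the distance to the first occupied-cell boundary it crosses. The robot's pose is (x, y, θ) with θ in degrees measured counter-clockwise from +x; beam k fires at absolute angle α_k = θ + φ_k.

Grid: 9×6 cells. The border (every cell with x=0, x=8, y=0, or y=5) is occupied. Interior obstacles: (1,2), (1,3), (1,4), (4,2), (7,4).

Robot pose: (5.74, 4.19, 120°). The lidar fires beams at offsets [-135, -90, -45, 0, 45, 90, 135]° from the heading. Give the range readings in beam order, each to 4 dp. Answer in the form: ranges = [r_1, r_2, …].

ranges = [2.3397, 1.4549, 0.8386, 0.9353, 3.1296, 4.3186, 3.3025]

beam 1: φ=-135°, α=345°
  d=(0.9659,-0.2588)  start (5,4)  tX=0.2692 tY=0.7341  stride 1/|dx|=1.0353 1/|dy|=3.8637
    cross x-line → (6,4), t=0.2692
    cross y-line → (6,3), t=0.7341
    cross x-line → (7,3), t=1.3044
    cross x-line → (8,3), t=2.3397 (wall)
  → r_1 = 2.3397
beam 2: φ=-90°, α=30°
  d=(0.8660,0.5000)  start (5,4)  tX=0.3002 tY=1.6200  stride 1/|dx|=1.1547 1/|dy|=2.0000
    cross x-line → (6,4), t=0.3002
    cross x-line → (7,4), t=1.4549 (wall)
  → r_2 = 1.4549
beam 3: φ=-45°, α=75°
  d=(0.2588,0.9659)  start (5,4)  tX=1.0046 tY=0.8386  stride 1/|dx|=3.8637 1/|dy|=1.0353
    cross y-line → (5,5), t=0.8386 (wall)
  → r_3 = 0.8386
beam 4: φ=0°, α=120°
  d=(-0.5000,0.8660)  start (5,4)  tX=1.4800 tY=0.9353  stride 1/|dx|=2.0000 1/|dy|=1.1547
    cross y-line → (5,5), t=0.9353 (wall)
  → r_4 = 0.9353
beam 5: φ=45°, α=165°
  d=(-0.9659,0.2588)  start (5,4)  tX=0.7661 tY=3.1296  stride 1/|dx|=1.0353 1/|dy|=3.8637
    cross x-line → (4,4), t=0.7661
    cross x-line → (3,4), t=1.8014
    cross x-line → (2,4), t=2.8367
    cross y-line → (2,5), t=3.1296 (wall)
  → r_5 = 3.1296
beam 6: φ=90°, α=210°
  d=(-0.8660,-0.5000)  start (5,4)  tX=0.8545 tY=0.3800  stride 1/|dx|=1.1547 1/|dy|=2.0000
    cross y-line → (5,3), t=0.3800
    cross x-line → (4,3), t=0.8545
    cross x-line → (3,3), t=2.0092
    cross y-line → (3,2), t=2.3800
    cross x-line → (2,2), t=3.1639
    cross x-line → (1,2), t=4.3186 (wall)
  → r_6 = 4.3186
beam 7: φ=135°, α=255°
  d=(-0.2588,-0.9659)  start (5,4)  tX=2.8591 tY=0.1967  stride 1/|dx|=3.8637 1/|dy|=1.0353
    cross y-line → (5,3), t=0.1967
    cross y-line → (5,2), t=1.2320
    cross y-line → (5,1), t=2.2673
    cross x-line → (4,1), t=2.8591
    cross y-line → (4,0), t=3.3025 (wall)
  → r_7 = 3.3025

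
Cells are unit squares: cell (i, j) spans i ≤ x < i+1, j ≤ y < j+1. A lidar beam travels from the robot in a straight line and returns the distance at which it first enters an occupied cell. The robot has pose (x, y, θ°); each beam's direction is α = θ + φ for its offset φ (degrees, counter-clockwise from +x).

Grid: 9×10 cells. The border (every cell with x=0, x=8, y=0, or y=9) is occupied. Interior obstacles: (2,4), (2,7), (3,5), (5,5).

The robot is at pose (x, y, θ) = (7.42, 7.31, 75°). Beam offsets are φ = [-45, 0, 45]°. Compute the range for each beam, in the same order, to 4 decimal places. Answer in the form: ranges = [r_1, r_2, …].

beam 1: φ=-45°, α=30°
  dir = (cos 30°, sin 30°) = (0.8660, 0.5000); from cell (7,7)
  next x-line at t=0.6697, next y-line at t=1.3800; Δt_x=1.1547, Δt_y=2.0000
    x: enter (8,7) at t=0.6697 ← occupied
  → r_1 = 0.6697
beam 2: φ=0°, α=75°
  dir = (cos 75°, sin 75°) = (0.2588, 0.9659); from cell (7,7)
  next x-line at t=2.2409, next y-line at t=0.7143; Δt_x=3.8637, Δt_y=1.0353
    y: enter (7,8) at t=0.7143
    y: enter (7,9) at t=1.7496 ← occupied
  → r_2 = 1.7496
beam 3: φ=45°, α=120°
  dir = (cos 120°, sin 120°) = (-0.5000, 0.8660); from cell (7,7)
  next x-line at t=0.8400, next y-line at t=0.7967; Δt_x=2.0000, Δt_y=1.1547
    y: enter (7,8) at t=0.7967
    x: enter (6,8) at t=0.8400
    y: enter (6,9) at t=1.9514 ← occupied
  → r_3 = 1.9514

ranges = [0.6697, 1.7496, 1.9514]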